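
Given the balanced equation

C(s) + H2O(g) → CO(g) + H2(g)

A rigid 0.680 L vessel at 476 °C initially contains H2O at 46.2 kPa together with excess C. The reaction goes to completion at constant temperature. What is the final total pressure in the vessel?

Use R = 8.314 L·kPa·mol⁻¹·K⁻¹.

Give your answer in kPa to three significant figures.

92.4 kPa

Since T and V are fixed, P_final/P_initial = n_final/n_initial = 2/1.
P_final = (2/1) × 46.2 = 92.40 kPa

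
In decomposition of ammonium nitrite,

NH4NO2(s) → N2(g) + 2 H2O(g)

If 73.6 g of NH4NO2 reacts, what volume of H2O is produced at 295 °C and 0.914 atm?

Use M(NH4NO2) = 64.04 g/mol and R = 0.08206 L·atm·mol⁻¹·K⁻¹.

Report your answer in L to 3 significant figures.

n(NH4NO2) = 73.60 / 64.04 = 1.149 mol
n(H2O) = (2/1) × 1.149 = 2.298 mol
V = nRT/P = 2.298 × 0.08206 × 568.15 / 0.914 = 117.2 L

117 L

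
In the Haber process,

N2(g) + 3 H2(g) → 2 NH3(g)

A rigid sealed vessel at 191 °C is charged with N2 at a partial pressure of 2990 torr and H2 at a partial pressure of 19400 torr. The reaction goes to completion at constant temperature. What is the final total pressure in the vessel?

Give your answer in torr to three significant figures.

At constant V, partial pressures at 191 °C are proportional to moles, so apply stoichiometry directly to pressures.
P(H2) required for 2990 torr of N2 = (3/1) × 2990 = 8970 torr; available 19400 torr, so N2 is limiting.
P(H2) remaining = 19400 − (3/1) × 2990 = 10430 torr
P(gaseous products) = (2)/1 × 2990 = 5980 torr
P_total at 191 °C = 10430 + 5980 = 16410 torr

16400 torr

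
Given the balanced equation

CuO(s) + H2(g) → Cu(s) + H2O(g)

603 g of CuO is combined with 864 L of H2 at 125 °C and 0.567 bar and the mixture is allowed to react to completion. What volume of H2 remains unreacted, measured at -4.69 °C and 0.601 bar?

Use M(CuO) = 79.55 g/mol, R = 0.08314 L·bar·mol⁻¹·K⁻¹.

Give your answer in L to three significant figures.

268 L

n(CuO) = 603 / 79.55 = 7.580 mol
n(H2) = PV/RT = (0.567 × 864) / (0.08314 × 398.15) = 14.80 mol
For 7.580 mol CuO, stoichiometry requires (1/1) × 7.580 = 7.580 mol H2; 14.80 mol is available, so CuO is limiting.
n(H2) consumed = (1/1) × 7.580 = 7.580 mol; remaining = 14.80 − 7.580 = 7.220 mol
V(H2) = nRT/P = 7.220 × 0.08314 × 268.46 / 0.601 = 268.1 L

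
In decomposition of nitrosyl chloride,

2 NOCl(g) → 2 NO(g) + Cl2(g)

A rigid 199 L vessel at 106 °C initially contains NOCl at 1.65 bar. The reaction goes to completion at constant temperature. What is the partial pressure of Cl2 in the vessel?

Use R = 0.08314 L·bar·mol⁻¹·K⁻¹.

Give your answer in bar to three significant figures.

n(NOCl)₀ = PV/RT = (1.65 × 199) / (0.08314 × 379.15) = 10.42 mol
n(Cl2) = (1/2) × 10.42 = 5.210 mol
P(Cl2) = nRT/V = 5.210 × 0.08314 × 379.15 / 199 = 0.8253 bar

0.825 bar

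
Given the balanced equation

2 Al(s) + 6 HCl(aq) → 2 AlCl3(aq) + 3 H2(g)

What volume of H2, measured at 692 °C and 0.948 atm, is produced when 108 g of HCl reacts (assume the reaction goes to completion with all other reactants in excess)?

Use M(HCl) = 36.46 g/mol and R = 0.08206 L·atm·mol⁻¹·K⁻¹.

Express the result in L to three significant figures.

n(HCl) = 108.0 / 36.46 = 2.962 mol
n(H2) = (3/6) × 2.962 = 1.481 mol
V = nRT/P = 1.481 × 0.08206 × 965.15 / 0.948 = 123.7 L

124 L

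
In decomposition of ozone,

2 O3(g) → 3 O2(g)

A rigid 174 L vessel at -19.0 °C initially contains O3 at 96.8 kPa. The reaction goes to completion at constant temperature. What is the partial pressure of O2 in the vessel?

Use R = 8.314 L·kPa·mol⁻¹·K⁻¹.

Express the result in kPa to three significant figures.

n(O3)₀ = PV/RT = (96.8 × 174) / (8.314 × 254.15) = 7.971 mol
n(O2) = (3/2) × 7.971 = 11.96 mol
P(O2) = nRT/V = 11.96 × 8.314 × 254.15 / 174 = 145.2 kPa

145 kPa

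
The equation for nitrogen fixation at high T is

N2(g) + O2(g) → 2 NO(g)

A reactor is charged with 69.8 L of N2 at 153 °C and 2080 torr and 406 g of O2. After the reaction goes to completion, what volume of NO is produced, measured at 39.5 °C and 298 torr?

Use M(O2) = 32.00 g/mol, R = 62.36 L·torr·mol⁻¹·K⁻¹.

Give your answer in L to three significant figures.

n(N2) = PV/RT = (2080 × 69.8) / (62.36 × 426.15) = 5.463 mol
n(O2) = 406 / 32.00 = 12.69 mol
For 5.463 mol N2, stoichiometry requires (1/1) × 5.463 = 5.463 mol O2; 12.69 mol is available, so N2 is limiting.
n(NO) = (2/1) × 5.463 = 10.93 mol
V(NO) = nRT/P = 10.93 × 62.36 × 312.65 / 298 = 715.1 L

715 L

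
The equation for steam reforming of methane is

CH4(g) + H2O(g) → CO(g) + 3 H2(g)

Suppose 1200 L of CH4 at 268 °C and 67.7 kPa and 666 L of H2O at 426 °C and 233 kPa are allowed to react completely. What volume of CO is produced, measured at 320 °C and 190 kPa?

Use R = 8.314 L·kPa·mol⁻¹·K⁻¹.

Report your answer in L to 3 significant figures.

469 L

n(CH4) = PV/RT = (67.7 × 1200) / (8.314 × 541.15) = 18.06 mol
n(H2O) = PV/RT = (233 × 666) / (8.314 × 699.15) = 26.70 mol
For 18.06 mol CH4, stoichiometry requires (1/1) × 18.06 = 18.06 mol H2O; 26.70 mol is available, so CH4 is limiting.
n(CO) = (1/1) × 18.06 = 18.06 mol
V(CO) = nRT/P = 18.06 × 8.314 × 593.15 / 190 = 468.7 L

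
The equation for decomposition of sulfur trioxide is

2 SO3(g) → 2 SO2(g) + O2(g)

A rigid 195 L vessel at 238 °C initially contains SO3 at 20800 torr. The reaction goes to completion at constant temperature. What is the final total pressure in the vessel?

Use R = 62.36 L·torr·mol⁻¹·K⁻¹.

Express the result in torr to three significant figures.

31200 torr

Since T and V are fixed, P_final/P_initial = n_final/n_initial = 3/2.
P_final = (3/2) × 20800 = 31200 torr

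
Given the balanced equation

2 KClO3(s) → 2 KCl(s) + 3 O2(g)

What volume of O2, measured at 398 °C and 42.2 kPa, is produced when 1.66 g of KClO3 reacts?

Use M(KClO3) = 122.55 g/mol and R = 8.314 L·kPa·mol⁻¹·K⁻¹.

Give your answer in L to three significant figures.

2.69 L

n(KClO3) = 1.660 / 122.55 = 0.01355 mol
n(O2) = (3/2) × 0.01355 = 0.02032 mol
V = nRT/P = 0.02032 × 8.314 × 671.15 / 42.2 = 2.687 L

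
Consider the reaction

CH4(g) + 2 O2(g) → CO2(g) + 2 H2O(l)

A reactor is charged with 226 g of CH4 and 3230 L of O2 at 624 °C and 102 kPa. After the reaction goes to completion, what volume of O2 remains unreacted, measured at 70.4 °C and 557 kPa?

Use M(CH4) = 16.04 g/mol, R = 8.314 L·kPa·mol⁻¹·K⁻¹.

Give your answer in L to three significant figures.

n(CH4) = 226 / 16.04 = 14.09 mol
n(O2) = PV/RT = (102 × 3230) / (8.314 × 897.15) = 44.17 mol
For 14.09 mol CH4, stoichiometry requires (2/1) × 14.09 = 28.18 mol O2; 44.17 mol is available, so CH4 is limiting.
n(O2) consumed = (2/1) × 14.09 = 28.18 mol; remaining = 44.17 − 28.18 = 15.99 mol
V(O2) = nRT/P = 15.99 × 8.314 × 343.55 / 557 = 82.00 L

82.0 L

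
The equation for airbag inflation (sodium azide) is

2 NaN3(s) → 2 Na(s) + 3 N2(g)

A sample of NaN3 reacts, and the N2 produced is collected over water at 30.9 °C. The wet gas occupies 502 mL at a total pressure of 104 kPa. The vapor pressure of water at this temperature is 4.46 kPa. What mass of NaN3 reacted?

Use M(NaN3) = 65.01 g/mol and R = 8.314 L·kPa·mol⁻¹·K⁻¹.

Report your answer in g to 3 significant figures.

0.857 g

P(N2) = 104 − 4.46 = 99.54 kPa
n(N2) = PV/RT = (99.54 × 0.5020) / (8.314 × 304.05) = 0.01977 mol
n(NaN3) = (2/3) × 0.01977 = 0.01318 mol
m(NaN3) = 0.01318 × 65.01 = 0.8568 g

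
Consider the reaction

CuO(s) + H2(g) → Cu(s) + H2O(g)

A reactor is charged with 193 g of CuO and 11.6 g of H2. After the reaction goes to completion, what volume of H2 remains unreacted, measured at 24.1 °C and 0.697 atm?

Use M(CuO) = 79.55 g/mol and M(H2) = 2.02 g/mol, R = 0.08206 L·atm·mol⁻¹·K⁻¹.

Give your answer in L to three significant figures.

n(CuO) = 193 / 79.55 = 2.426 mol
n(H2) = 11.6 / 2.02 = 5.743 mol
For 2.426 mol CuO, stoichiometry requires (1/1) × 2.426 = 2.426 mol H2; 5.743 mol is available, so CuO is limiting.
n(H2) consumed = (1/1) × 2.426 = 2.426 mol; remaining = 5.743 − 2.426 = 3.317 mol
V(H2) = nRT/P = 3.317 × 0.08206 × 297.25 / 0.697 = 116.1 L

116 L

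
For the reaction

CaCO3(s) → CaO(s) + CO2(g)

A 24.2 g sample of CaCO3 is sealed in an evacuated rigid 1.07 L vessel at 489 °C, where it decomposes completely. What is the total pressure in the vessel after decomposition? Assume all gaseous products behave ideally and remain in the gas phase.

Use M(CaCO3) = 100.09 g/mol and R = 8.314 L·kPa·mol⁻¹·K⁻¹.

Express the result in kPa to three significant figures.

1430 kPa

n(CaCO3) = 24.2 / 100.09 = 0.2418 mol
n(gas produced) = (1/1) × 0.2418 = 0.2418 mol
P = nRT/V = 0.2418 × 8.314 × 762.15 / 1.07 = 1432 kPa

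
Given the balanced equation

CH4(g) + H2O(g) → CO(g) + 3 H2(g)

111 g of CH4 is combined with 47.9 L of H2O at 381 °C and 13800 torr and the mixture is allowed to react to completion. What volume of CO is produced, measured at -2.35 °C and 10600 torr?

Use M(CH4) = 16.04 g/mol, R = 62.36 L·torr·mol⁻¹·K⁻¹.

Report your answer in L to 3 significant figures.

n(CH4) = 111 / 16.04 = 6.920 mol
n(H2O) = PV/RT = (13800 × 47.9) / (62.36 × 654.15) = 16.20 mol
For 6.920 mol CH4, stoichiometry requires (1/1) × 6.920 = 6.920 mol H2O; 16.20 mol is available, so CH4 is limiting.
n(CO) = (1/1) × 6.920 = 6.920 mol
V(CO) = nRT/P = 6.920 × 62.36 × 270.8 / 10600 = 11.02 L

11.0 L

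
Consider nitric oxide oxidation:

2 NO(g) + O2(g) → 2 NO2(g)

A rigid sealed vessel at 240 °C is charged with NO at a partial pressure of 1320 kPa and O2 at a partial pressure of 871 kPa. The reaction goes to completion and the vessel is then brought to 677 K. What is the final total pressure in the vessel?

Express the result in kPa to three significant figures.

At constant V, partial pressures at 240 °C are proportional to moles, so apply stoichiometry directly to pressures.
P(O2) required for 1320 kPa of NO = (1/2) × 1320 = 660.0 kPa; available 871 kPa, so NO is limiting.
P(O2) remaining = 871 − (1/2) × 1320 = 211.0 kPa
P(gaseous products) = (2)/2 × 1320 = 1320 kPa
P_total at 240 °C = 211.0 + 1320 = 1531 kPa
Scaling to 677 K: P = 1531 × 677/513.15 = 2020 kPa

2020 kPa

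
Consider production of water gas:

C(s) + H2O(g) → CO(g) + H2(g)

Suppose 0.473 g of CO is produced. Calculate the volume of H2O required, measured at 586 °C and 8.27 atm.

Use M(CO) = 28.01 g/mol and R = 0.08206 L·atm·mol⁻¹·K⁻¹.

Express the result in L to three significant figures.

0.144 L

n(CO) = 0.4730 / 28.01 = 0.01689 mol
n(H2O) = (1/1) × 0.01689 = 0.01689 mol
V = nRT/P = 0.01689 × 0.08206 × 859.15 / 8.27 = 0.1440 L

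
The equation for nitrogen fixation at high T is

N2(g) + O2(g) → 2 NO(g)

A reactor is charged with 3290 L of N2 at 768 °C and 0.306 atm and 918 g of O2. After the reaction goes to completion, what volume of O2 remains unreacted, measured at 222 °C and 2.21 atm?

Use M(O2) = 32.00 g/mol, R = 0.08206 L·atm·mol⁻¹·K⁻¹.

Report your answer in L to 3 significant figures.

311 L

n(N2) = PV/RT = (0.306 × 3290) / (0.08206 × 1041.15) = 11.78 mol
n(O2) = 918 / 32.00 = 28.69 mol
For 11.78 mol N2, stoichiometry requires (1/1) × 11.78 = 11.78 mol O2; 28.69 mol is available, so N2 is limiting.
n(O2) consumed = (1/1) × 11.78 = 11.78 mol; remaining = 28.69 − 11.78 = 16.91 mol
V(O2) = nRT/P = 16.91 × 0.08206 × 495.15 / 2.21 = 310.9 L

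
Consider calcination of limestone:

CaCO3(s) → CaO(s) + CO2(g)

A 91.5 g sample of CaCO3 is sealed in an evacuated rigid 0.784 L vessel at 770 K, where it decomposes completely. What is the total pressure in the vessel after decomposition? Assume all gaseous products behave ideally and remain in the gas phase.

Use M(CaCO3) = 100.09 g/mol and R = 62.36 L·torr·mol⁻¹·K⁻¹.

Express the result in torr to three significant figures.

n(CaCO3) = 91.5 / 100.09 = 0.9142 mol
n(gas produced) = (1/1) × 0.9142 = 0.9142 mol
P = nRT/V = 0.9142 × 62.36 × 770 / 0.784 = 55990 torr

56000 torr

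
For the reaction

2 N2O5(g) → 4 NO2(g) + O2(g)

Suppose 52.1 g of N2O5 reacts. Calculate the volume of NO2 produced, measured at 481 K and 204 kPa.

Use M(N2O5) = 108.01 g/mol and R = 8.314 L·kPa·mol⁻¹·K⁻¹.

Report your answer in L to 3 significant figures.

n(N2O5) = 52.10 / 108.01 = 0.4824 mol
n(NO2) = (4/2) × 0.4824 = 0.9648 mol
V = nRT/P = 0.9648 × 8.314 × 481 / 204 = 18.91 L

18.9 L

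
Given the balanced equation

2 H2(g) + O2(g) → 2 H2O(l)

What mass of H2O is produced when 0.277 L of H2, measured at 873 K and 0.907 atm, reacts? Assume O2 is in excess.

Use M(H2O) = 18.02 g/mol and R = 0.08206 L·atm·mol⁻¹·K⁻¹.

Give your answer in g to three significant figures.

0.0632 g

n(H2) = PV/RT = (0.907 × 0.277) / (0.08206 × 873) = 0.003507 mol
n(H2O) = (2/2) × 0.003507 = 0.003507 mol
m(H2O) = 0.003507 × 18.02 = 0.06320 g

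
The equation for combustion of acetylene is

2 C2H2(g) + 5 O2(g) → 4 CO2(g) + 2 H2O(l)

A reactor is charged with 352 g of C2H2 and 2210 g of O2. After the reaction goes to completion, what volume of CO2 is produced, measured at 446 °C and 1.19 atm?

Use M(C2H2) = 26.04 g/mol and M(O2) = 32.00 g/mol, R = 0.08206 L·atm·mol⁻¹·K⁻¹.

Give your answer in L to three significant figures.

n(C2H2) = 352 / 26.04 = 13.52 mol
n(O2) = 2210 / 32.00 = 69.06 mol
For 13.52 mol C2H2, stoichiometry requires (5/2) × 13.52 = 33.80 mol O2; 69.06 mol is available, so C2H2 is limiting.
n(CO2) = (4/2) × 13.52 = 27.04 mol
V(CO2) = nRT/P = 27.04 × 0.08206 × 719.15 / 1.19 = 1341 L

1340 L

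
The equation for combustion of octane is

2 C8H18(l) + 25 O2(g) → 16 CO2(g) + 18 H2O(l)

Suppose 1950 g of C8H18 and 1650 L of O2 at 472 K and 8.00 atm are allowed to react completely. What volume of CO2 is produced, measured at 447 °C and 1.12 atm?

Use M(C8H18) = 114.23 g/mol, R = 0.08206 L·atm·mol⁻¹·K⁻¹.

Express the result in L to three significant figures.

n(C8H18) = 1950 / 114.23 = 17.07 mol
n(O2) = PV/RT = (8.00 × 1650) / (0.08206 × 472) = 340.8 mol
For 17.07 mol C8H18, stoichiometry requires (25/2) × 17.07 = 213.4 mol O2; 340.8 mol is available, so C8H18 is limiting.
n(CO2) = (16/2) × 17.07 = 136.6 mol
V(CO2) = nRT/P = 136.6 × 0.08206 × 720.15 / 1.12 = 7208 L

7210 L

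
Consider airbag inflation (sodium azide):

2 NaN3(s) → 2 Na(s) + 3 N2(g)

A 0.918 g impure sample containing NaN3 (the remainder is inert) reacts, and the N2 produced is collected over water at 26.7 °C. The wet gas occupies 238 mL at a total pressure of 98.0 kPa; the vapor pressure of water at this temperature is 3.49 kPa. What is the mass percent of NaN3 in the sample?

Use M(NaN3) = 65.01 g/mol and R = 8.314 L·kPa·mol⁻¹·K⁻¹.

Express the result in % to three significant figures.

42.6 %

P(N2) = 98.0 − 3.49 = 94.51 kPa
n(N2) = PV/RT = (94.51 × 0.2380) / (8.314 × 299.85) = 0.009023 mol
n(NaN3) = (2/3) × 0.009023 = 0.006015 mol
m(NaN3) = 0.006015 × 65.01 = 0.3910 g
%NaN3 = 0.3910 / 0.918 × 100 = 42.59%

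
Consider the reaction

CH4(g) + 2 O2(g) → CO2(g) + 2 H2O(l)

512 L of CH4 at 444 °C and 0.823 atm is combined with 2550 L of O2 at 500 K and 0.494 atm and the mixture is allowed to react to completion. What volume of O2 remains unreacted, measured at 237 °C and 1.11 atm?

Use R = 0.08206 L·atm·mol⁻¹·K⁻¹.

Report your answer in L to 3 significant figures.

n(CH4) = PV/RT = (0.823 × 512) / (0.08206 × 717.15) = 7.160 mol
n(O2) = PV/RT = (0.494 × 2550) / (0.08206 × 500) = 30.70 mol
For 7.160 mol CH4, stoichiometry requires (2/1) × 7.160 = 14.32 mol O2; 30.70 mol is available, so CH4 is limiting.
n(O2) consumed = (2/1) × 7.160 = 14.32 mol; remaining = 30.70 − 14.32 = 16.38 mol
V(O2) = nRT/P = 16.38 × 0.08206 × 510.15 / 1.11 = 617.8 L

618 L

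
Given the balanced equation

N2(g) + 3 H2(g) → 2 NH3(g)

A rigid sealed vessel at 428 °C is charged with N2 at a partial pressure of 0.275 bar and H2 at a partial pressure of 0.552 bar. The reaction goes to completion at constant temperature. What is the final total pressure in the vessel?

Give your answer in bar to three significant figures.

At constant V, partial pressures at 428 °C are proportional to moles, so apply stoichiometry directly to pressures.
P(H2) required for 0.275 bar of N2 = (3/1) × 0.275 = 0.8250 bar; available 0.552 bar, so H2 is limiting.
P(N2) remaining = 0.275 − (1/3) × 0.552 = 0.09100 bar
P(gaseous products) = (2)/3 × 0.552 = 0.3680 bar
P_total at 428 °C = 0.09100 + 0.3680 = 0.4590 bar

0.459 bar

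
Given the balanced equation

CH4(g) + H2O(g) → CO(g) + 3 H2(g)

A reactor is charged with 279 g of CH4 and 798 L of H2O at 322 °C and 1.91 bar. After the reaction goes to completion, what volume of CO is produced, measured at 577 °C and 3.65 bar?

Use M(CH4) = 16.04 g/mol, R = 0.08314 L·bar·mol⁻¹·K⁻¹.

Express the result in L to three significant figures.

337 L

n(CH4) = 279 / 16.04 = 17.39 mol
n(H2O) = PV/RT = (1.91 × 798) / (0.08314 × 595.15) = 30.80 mol
For 17.39 mol CH4, stoichiometry requires (1/1) × 17.39 = 17.39 mol H2O; 30.80 mol is available, so CH4 is limiting.
n(CO) = (1/1) × 17.39 = 17.39 mol
V(CO) = nRT/P = 17.39 × 0.08314 × 850.15 / 3.65 = 336.8 L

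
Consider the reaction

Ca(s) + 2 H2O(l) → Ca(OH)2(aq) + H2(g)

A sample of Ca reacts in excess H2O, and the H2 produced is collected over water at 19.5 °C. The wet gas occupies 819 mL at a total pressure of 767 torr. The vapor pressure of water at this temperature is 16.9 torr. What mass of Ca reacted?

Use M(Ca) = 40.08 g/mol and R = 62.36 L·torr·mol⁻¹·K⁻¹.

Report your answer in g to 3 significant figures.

1.35 g

P(H2) = 767 − 16.9 = 750.1 torr
n(H2) = PV/RT = (750.1 × 0.8190) / (62.36 × 292.65) = 0.03366 mol
n(Ca) = (1/1) × 0.03366 = 0.03366 mol
m(Ca) = 0.03366 × 40.08 = 1.349 g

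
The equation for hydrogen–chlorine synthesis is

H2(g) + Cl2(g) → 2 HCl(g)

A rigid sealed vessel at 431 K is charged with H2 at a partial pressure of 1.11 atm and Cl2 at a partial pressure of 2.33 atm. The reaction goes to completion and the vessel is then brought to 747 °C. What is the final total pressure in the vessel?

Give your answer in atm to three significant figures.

With V and T fixed, P_i ∝ n_i, so the mole ratios apply directly to partial pressures at 431 K.
P(Cl2) required for 1.11 atm of H2 = (1/1) × 1.11 = 1.110 atm; available 2.33 atm, so H2 is limiting.
P(Cl2) remaining = 2.33 − (1/1) × 1.11 = 1.220 atm
P(gaseous products) = (2)/1 × 1.11 = 2.220 atm
P_total at 431 K = 1.220 + 2.220 = 3.440 atm
Scaling to 747 °C: P = 3.440 × 1020.15/431 = 8.142 atm

8.14 atm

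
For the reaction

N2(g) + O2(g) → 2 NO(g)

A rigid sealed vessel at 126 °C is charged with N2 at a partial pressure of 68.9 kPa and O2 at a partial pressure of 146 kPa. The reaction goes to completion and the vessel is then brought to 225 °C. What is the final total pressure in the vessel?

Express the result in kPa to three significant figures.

268 kPa

With V and T fixed, P_i ∝ n_i, so the mole ratios apply directly to partial pressures at 126 °C.
P(O2) required for 68.9 kPa of N2 = (1/1) × 68.9 = 68.90 kPa; available 146 kPa, so N2 is limiting.
P(O2) remaining = 146 − (1/1) × 68.9 = 77.10 kPa
P(gaseous products) = (2)/1 × 68.9 = 137.8 kPa
P_total at 126 °C = 77.10 + 137.8 = 214.9 kPa
Scaling to 225 °C: P = 214.9 × 498.15/399.15 = 268.2 kPa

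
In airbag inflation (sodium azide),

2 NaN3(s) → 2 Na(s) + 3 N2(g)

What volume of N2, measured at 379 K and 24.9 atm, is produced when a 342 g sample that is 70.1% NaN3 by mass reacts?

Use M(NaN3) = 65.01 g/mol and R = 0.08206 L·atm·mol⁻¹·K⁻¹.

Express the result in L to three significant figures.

6.91 L

mass of NaN3 = 342 × 70.1/100 = 239.7 g
n(NaN3) = 239.7 / 65.01 = 3.687 mol
n(N2) = (3/2) × 3.687 = 5.530 mol
V = nRT/P = 5.530 × 0.08206 × 379 / 24.9 = 6.907 L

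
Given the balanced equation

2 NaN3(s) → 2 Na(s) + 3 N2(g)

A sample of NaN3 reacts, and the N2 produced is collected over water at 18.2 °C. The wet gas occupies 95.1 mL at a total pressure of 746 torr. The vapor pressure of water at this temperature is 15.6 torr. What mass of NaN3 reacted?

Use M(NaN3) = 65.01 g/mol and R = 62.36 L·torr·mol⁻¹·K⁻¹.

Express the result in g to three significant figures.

0.166 g

P(N2) = 746 − 15.6 = 730.4 torr
n(N2) = PV/RT = (730.4 × 0.09510) / (62.36 × 291.35) = 0.003823 mol
n(NaN3) = (2/3) × 0.003823 = 0.002549 mol
m(NaN3) = 0.002549 × 65.01 = 0.1657 g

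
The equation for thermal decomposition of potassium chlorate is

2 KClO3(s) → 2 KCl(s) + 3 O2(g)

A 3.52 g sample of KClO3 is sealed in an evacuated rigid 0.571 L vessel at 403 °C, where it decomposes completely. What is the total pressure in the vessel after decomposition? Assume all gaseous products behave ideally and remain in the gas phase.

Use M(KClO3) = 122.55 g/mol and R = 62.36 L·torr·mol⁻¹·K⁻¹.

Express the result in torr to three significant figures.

3180 torr

n(KClO3) = 3.52 / 122.55 = 0.02872 mol
n(gas produced) = (3/2) × 0.02872 = 0.04308 mol
P = nRT/V = 0.04308 × 62.36 × 676.15 / 0.571 = 3181 torr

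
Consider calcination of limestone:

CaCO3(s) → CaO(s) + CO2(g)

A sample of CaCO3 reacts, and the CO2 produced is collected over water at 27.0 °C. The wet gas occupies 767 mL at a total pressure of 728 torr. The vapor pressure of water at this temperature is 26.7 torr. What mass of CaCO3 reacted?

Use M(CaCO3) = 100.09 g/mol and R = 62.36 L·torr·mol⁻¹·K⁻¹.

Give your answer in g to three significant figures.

2.88 g

P(CO2) = 728 − 26.7 = 701.3 torr
n(CO2) = PV/RT = (701.3 × 0.7670) / (62.36 × 300.15) = 0.02874 mol
n(CaCO3) = (1/1) × 0.02874 = 0.02874 mol
m(CaCO3) = 0.02874 × 100.09 = 2.877 g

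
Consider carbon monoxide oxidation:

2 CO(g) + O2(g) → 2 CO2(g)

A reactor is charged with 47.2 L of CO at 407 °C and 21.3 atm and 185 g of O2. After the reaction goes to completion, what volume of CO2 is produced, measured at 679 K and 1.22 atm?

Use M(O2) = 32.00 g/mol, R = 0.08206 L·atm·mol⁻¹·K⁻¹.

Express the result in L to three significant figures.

n(CO) = PV/RT = (21.3 × 47.2) / (0.08206 × 680.15) = 18.01 mol
n(O2) = 185 / 32.00 = 5.781 mol
For 18.01 mol CO, stoichiometry requires (1/2) × 18.01 = 9.005 mol O2; 5.781 mol is available, so O2 is limiting.
n(CO2) = (2/1) × 5.781 = 11.56 mol
V(CO2) = nRT/P = 11.56 × 0.08206 × 679 / 1.22 = 528.0 L

528 L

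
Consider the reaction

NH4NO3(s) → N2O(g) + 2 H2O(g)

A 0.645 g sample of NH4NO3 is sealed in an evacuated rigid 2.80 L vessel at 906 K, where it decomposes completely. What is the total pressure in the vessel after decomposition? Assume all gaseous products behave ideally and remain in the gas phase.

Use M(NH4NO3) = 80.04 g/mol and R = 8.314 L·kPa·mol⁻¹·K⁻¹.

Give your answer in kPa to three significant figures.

65.0 kPa

n(NH4NO3) = 0.645 / 80.04 = 0.008058 mol
n(gas produced) = (3/1) × 0.008058 = 0.02417 mol
P = nRT/V = 0.02417 × 8.314 × 906 / 2.80 = 65.02 kPa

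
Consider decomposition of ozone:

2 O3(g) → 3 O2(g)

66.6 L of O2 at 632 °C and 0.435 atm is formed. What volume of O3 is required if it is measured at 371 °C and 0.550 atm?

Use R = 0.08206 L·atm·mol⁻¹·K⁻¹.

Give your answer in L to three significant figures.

25.0 L

n(O2) = PV/RT = (0.435 × 66.6) / (0.08206 × 905.15) = 0.3900 mol
n(O3) = (2/3) × 0.3900 = 0.2600 mol
V = nRT/P = 0.2600 × 0.08206 × 644.15 / 0.550 = 24.99 L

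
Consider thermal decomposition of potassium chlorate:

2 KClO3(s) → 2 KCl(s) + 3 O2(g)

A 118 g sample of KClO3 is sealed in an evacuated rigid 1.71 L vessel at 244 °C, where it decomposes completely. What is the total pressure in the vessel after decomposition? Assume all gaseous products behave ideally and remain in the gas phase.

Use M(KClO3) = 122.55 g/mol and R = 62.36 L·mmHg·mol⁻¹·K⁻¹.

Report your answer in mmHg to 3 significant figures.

27200 mmHg

n(KClO3) = 118 / 122.55 = 0.9629 mol
n(gas produced) = (3/2) × 0.9629 = 1.444 mol
P = nRT/V = 1.444 × 62.36 × 517.15 / 1.71 = 27230 mmHg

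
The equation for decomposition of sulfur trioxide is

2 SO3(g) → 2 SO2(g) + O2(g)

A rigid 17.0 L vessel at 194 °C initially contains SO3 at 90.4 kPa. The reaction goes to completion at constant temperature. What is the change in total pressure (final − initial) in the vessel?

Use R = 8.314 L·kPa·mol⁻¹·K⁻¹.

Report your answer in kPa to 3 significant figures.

Since T and V are fixed, P_final/P_initial = n_final/n_initial = 3/2.
P_final = (3/2) × 90.4 = 135.6 kPa; ΔP = 135.6 − 90.4 = 45.20 kPa

45.2 kPa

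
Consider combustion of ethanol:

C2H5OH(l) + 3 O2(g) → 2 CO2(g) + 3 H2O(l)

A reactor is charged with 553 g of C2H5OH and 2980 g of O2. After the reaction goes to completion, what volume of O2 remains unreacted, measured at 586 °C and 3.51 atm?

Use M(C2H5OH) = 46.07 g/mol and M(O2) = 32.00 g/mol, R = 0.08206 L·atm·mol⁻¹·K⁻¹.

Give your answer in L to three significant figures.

n(C2H5OH) = 553 / 46.07 = 12.00 mol
n(O2) = 2980 / 32.00 = 93.12 mol
For 12.00 mol C2H5OH, stoichiometry requires (3/1) × 12.00 = 36.00 mol O2; 93.12 mol is available, so C2H5OH is limiting.
n(O2) consumed = (3/1) × 12.00 = 36.00 mol; remaining = 93.12 − 36.00 = 57.12 mol
V(O2) = nRT/P = 57.12 × 0.08206 × 859.15 / 3.51 = 1147 L

1150 L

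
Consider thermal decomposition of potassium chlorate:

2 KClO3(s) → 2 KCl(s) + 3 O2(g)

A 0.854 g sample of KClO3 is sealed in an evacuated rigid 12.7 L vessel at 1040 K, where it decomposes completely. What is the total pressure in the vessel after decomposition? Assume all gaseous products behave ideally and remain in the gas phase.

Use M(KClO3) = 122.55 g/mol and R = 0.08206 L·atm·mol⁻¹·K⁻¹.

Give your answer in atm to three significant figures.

0.0702 atm

n(KClO3) = 0.854 / 122.55 = 0.006969 mol
n(gas produced) = (3/2) × 0.006969 = 0.01045 mol
P = nRT/V = 0.01045 × 0.08206 × 1040 / 12.7 = 0.07022 atm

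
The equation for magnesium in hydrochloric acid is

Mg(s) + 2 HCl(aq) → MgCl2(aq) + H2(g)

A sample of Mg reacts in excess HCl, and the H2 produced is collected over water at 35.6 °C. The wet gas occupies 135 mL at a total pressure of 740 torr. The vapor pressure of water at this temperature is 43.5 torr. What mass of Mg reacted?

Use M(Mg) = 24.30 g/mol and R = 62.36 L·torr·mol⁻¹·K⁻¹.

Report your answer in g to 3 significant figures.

0.119 g

P(H2) = 740 − 43.5 = 696.5 torr
n(H2) = PV/RT = (696.5 × 0.1350) / (62.36 × 308.75) = 0.004884 mol
n(Mg) = (1/1) × 0.004884 = 0.004884 mol
m(Mg) = 0.004884 × 24.30 = 0.1187 g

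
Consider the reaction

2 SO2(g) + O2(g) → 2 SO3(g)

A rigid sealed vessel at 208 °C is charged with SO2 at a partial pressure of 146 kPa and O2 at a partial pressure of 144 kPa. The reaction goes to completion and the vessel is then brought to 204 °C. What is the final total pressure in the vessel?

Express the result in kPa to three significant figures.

With V and T fixed, P_i ∝ n_i, so the mole ratios apply directly to partial pressures at 208 °C.
P(O2) required for 146 kPa of SO2 = (1/2) × 146 = 73.00 kPa; available 144 kPa, so SO2 is limiting.
P(O2) remaining = 144 − (1/2) × 146 = 71.00 kPa
P(gaseous products) = (2)/2 × 146 = 146.0 kPa
P_total at 208 °C = 71.00 + 146.0 = 217.0 kPa
Scaling to 204 °C: P = 217.0 × 477.15/481.15 = 215.2 kPa

215 kPa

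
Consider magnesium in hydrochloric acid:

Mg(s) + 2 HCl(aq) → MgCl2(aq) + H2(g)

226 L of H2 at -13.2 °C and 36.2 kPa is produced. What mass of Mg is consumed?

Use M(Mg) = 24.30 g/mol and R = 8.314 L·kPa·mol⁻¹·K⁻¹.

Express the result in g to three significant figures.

n(H2) = PV/RT = (36.2 × 226) / (8.314 × 259.95) = 3.785 mol
n(Mg) = (1/1) × 3.785 = 3.785 mol
m(Mg) = 3.785 × 24.30 = 91.98 g

92.0 g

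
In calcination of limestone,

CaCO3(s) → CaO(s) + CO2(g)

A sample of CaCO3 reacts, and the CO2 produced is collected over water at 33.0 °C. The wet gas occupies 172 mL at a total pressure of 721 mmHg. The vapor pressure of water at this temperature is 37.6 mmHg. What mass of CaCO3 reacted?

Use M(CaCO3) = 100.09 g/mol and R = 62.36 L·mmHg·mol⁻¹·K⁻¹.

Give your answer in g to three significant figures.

0.616 g

P(CO2) = 721 − 37.6 = 683.4 mmHg
n(CO2) = PV/RT = (683.4 × 0.1720) / (62.36 × 306.15) = 0.006157 mol
n(CaCO3) = (1/1) × 0.006157 = 0.006157 mol
m(CaCO3) = 0.006157 × 100.09 = 0.6163 g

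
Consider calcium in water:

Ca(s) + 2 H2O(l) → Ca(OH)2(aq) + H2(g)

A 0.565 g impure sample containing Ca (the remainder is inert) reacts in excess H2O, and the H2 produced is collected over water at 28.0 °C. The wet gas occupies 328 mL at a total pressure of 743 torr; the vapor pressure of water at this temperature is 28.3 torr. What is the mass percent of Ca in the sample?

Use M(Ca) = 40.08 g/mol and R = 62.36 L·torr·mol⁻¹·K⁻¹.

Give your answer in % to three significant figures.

P(H2) = 743 − 28.3 = 714.7 torr
n(H2) = PV/RT = (714.7 × 0.3280) / (62.36 × 301.15) = 0.01248 mol
n(Ca) = (1/1) × 0.01248 = 0.01248 mol
m(Ca) = 0.01248 × 40.08 = 0.5002 g
%Ca = 0.5002 / 0.565 × 100 = 88.53%

88.5 %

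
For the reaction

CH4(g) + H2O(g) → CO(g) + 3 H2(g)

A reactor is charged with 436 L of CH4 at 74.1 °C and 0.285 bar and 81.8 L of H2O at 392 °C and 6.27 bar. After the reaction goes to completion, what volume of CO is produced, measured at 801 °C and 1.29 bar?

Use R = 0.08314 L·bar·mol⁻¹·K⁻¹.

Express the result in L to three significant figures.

298 L

n(CH4) = PV/RT = (0.285 × 436) / (0.08314 × 347.25) = 4.304 mol
n(H2O) = PV/RT = (6.27 × 81.8) / (0.08314 × 665.15) = 9.275 mol
For 4.304 mol CH4, stoichiometry requires (1/1) × 4.304 = 4.304 mol H2O; 9.275 mol is available, so CH4 is limiting.
n(CO) = (1/1) × 4.304 = 4.304 mol
V(CO) = nRT/P = 4.304 × 0.08314 × 1074.15 / 1.29 = 298.0 L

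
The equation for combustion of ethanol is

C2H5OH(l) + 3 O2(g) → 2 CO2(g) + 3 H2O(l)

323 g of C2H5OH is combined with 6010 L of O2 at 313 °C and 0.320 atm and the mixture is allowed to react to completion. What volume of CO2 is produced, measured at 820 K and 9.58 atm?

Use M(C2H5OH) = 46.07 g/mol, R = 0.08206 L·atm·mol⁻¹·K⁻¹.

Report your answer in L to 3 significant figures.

n(C2H5OH) = 323 / 46.07 = 7.011 mol
n(O2) = PV/RT = (0.320 × 6010) / (0.08206 × 586.15) = 39.98 mol
For 7.011 mol C2H5OH, stoichiometry requires (3/1) × 7.011 = 21.03 mol O2; 39.98 mol is available, so C2H5OH is limiting.
n(CO2) = (2/1) × 7.011 = 14.02 mol
V(CO2) = nRT/P = 14.02 × 0.08206 × 820 / 9.58 = 98.48 L

98.5 L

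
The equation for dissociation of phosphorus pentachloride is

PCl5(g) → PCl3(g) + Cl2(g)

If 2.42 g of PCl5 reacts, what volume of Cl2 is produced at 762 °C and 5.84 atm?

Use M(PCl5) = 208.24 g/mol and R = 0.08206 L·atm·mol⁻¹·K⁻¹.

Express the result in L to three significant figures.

n(PCl5) = 2.420 / 208.24 = 0.01162 mol
n(Cl2) = (1/1) × 0.01162 = 0.01162 mol
V = nRT/P = 0.01162 × 0.08206 × 1035.15 / 5.84 = 0.1690 L

0.169 L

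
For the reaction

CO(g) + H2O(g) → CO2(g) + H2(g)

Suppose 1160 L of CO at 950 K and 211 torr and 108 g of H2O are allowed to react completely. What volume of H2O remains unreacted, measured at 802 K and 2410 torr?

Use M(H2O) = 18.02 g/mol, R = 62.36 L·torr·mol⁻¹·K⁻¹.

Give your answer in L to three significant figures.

38.6 L

n(CO) = PV/RT = (211 × 1160) / (62.36 × 950) = 4.132 mol
n(H2O) = 108 / 18.02 = 5.993 mol
For 4.132 mol CO, stoichiometry requires (1/1) × 4.132 = 4.132 mol H2O; 5.993 mol is available, so CO is limiting.
n(H2O) consumed = (1/1) × 4.132 = 4.132 mol; remaining = 5.993 − 4.132 = 1.861 mol
V(H2O) = nRT/P = 1.861 × 62.36 × 802 / 2410 = 38.62 L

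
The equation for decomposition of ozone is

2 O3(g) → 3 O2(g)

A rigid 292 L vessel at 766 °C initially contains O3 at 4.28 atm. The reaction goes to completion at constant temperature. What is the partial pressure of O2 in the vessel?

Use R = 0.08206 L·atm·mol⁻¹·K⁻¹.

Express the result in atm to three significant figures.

n(O3)₀ = PV/RT = (4.28 × 292) / (0.08206 × 1039.15) = 14.66 mol
n(O2) = (3/2) × 14.66 = 21.99 mol
P(O2) = nRT/V = 21.99 × 0.08206 × 1039.15 / 292 = 6.422 atm

6.42 atm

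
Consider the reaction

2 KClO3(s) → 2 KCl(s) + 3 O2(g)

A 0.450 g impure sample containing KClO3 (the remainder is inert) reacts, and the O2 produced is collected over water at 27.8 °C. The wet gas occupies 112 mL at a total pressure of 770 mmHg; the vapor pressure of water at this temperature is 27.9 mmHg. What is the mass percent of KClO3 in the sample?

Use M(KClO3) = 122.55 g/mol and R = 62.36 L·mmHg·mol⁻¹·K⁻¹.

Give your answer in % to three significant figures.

P(O2) = 770 − 27.9 = 742.1 mmHg
n(O2) = PV/RT = (742.1 × 0.1120) / (62.36 × 300.95) = 0.004429 mol
n(KClO3) = (2/3) × 0.004429 = 0.002953 mol
m(KClO3) = 0.002953 × 122.55 = 0.3619 g
%KClO3 = 0.3619 / 0.450 × 100 = 80.42%

80.4 %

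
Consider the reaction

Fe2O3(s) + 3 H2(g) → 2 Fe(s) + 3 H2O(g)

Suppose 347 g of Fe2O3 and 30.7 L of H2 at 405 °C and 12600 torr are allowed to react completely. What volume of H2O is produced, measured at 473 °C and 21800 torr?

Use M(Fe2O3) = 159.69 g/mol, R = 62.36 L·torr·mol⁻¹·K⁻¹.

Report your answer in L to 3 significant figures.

n(Fe2O3) = 347 / 159.69 = 2.173 mol
n(H2) = PV/RT = (12600 × 30.7) / (62.36 × 678.15) = 9.147 mol
For 2.173 mol Fe2O3, stoichiometry requires (3/1) × 2.173 = 6.519 mol H2; 9.147 mol is available, so Fe2O3 is limiting.
n(H2O) = (3/1) × 2.173 = 6.519 mol
V(H2O) = nRT/P = 6.519 × 62.36 × 746.15 / 21800 = 13.91 L

13.9 L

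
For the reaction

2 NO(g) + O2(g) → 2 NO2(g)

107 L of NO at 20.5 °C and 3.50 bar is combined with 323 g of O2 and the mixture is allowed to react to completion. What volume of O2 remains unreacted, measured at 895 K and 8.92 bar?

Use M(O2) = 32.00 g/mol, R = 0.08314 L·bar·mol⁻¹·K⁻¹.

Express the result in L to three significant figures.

20.2 L

n(NO) = PV/RT = (3.50 × 107) / (0.08314 × 293.65) = 15.34 mol
n(O2) = 323 / 32.00 = 10.09 mol
For 15.34 mol NO, stoichiometry requires (1/2) × 15.34 = 7.670 mol O2; 10.09 mol is available, so NO is limiting.
n(O2) consumed = (1/2) × 15.34 = 7.670 mol; remaining = 10.09 − 7.670 = 2.420 mol
V(O2) = nRT/P = 2.420 × 0.08314 × 895 / 8.92 = 20.19 L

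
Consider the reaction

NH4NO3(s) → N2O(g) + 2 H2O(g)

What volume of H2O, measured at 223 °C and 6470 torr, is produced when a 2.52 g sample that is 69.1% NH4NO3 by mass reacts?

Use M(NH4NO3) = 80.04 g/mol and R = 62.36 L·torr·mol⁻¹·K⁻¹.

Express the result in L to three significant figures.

0.208 L

mass of NH4NO3 = 2.52 × 69.1/100 = 1.741 g
n(NH4NO3) = 1.741 / 80.04 = 0.02175 mol
n(H2O) = (2/1) × 0.02175 = 0.04350 mol
V = nRT/P = 0.04350 × 62.36 × 496.15 / 6470 = 0.2080 L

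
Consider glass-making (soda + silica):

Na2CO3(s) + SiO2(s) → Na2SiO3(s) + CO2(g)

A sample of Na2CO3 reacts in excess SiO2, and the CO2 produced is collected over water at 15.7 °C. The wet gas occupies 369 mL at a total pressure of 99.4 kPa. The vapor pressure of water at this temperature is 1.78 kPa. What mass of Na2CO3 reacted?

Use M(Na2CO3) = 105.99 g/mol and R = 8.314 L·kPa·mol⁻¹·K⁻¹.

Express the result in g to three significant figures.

1.59 g

P(CO2) = 99.4 − 1.78 = 97.62 kPa
n(CO2) = PV/RT = (97.62 × 0.3690) / (8.314 × 288.85) = 0.01500 mol
n(Na2CO3) = (1/1) × 0.01500 = 0.01500 mol
m(Na2CO3) = 0.01500 × 105.99 = 1.590 g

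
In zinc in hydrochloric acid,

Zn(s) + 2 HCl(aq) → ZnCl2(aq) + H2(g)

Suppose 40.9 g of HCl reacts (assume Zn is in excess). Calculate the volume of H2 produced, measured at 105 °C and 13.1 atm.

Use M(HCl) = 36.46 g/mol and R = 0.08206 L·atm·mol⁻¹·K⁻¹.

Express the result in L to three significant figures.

n(HCl) = 40.90 / 36.46 = 1.122 mol
n(H2) = (1/2) × 1.122 = 0.5610 mol
V = nRT/P = 0.5610 × 0.08206 × 378.15 / 13.1 = 1.329 L

1.33 L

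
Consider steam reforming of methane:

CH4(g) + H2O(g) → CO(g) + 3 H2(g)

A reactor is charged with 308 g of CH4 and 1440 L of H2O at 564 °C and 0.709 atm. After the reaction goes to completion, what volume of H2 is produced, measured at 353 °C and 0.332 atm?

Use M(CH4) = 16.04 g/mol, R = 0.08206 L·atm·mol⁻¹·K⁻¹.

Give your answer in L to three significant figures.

n(CH4) = 308 / 16.04 = 19.20 mol
n(H2O) = PV/RT = (0.709 × 1440) / (0.08206 × 837.15) = 14.86 mol
For 19.20 mol CH4, stoichiometry requires (1/1) × 19.20 = 19.20 mol H2O; 14.86 mol is available, so H2O is limiting.
n(H2) = (3/1) × 14.86 = 44.58 mol
V(H2) = nRT/P = 44.58 × 0.08206 × 626.15 / 0.332 = 6899 L

6900 L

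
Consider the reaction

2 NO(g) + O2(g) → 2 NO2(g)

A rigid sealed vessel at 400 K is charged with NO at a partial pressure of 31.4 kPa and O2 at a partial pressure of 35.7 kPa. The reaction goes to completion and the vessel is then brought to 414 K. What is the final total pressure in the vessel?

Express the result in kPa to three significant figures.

With V and T fixed, P_i ∝ n_i, so the mole ratios apply directly to partial pressures at 400 K.
P(O2) required for 31.4 kPa of NO = (1/2) × 31.4 = 15.70 kPa; available 35.7 kPa, so NO is limiting.
P(O2) remaining = 35.7 − (1/2) × 31.4 = 20.00 kPa
P(gaseous products) = (2)/2 × 31.4 = 31.40 kPa
P_total at 400 K = 20.00 + 31.40 = 51.40 kPa
Scaling to 414 K: P = 51.40 × 414/400 = 53.20 kPa

53.2 kPa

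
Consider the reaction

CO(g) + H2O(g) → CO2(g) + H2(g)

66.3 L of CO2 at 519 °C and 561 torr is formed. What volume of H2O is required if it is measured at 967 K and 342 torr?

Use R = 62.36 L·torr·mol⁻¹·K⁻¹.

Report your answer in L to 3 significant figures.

133 L

n(CO2) = PV/RT = (561 × 66.3) / (62.36 × 792.15) = 0.7529 mol
n(H2O) = (1/1) × 0.7529 = 0.7529 mol
V = nRT/P = 0.7529 × 62.36 × 967 / 342 = 132.8 L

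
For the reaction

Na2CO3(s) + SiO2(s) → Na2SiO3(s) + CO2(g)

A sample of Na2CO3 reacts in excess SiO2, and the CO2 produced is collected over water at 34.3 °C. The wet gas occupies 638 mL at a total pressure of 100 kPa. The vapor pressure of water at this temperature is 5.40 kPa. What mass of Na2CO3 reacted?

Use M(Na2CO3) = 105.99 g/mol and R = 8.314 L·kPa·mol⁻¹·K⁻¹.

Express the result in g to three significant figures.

P(CO2) = 100 − 5.40 = 94.60 kPa
n(CO2) = PV/RT = (94.60 × 0.6380) / (8.314 × 307.45) = 0.02361 mol
n(Na2CO3) = (1/1) × 0.02361 = 0.02361 mol
m(Na2CO3) = 0.02361 × 105.99 = 2.502 g

2.50 g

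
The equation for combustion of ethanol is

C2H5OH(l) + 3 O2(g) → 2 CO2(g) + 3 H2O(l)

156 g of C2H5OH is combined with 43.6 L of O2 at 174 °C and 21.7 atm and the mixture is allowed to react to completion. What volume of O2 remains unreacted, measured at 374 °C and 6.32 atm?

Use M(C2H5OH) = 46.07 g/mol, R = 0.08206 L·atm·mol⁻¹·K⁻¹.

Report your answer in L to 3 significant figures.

131 L

n(C2H5OH) = 156 / 46.07 = 3.386 mol
n(O2) = PV/RT = (21.7 × 43.6) / (0.08206 × 447.15) = 25.78 mol
For 3.386 mol C2H5OH, stoichiometry requires (3/1) × 3.386 = 10.16 mol O2; 25.78 mol is available, so C2H5OH is limiting.
n(O2) consumed = (3/1) × 3.386 = 10.16 mol; remaining = 25.78 − 10.16 = 15.62 mol
V(O2) = nRT/P = 15.62 × 0.08206 × 647.15 / 6.32 = 131.3 L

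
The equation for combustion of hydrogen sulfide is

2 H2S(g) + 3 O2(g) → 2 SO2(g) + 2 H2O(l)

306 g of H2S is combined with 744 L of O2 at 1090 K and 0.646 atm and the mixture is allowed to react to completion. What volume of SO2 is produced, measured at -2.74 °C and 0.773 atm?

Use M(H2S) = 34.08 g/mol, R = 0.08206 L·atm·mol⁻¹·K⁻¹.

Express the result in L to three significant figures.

103 L

n(H2S) = 306 / 34.08 = 8.979 mol
n(O2) = PV/RT = (0.646 × 744) / (0.08206 × 1090) = 5.373 mol
For 8.979 mol H2S, stoichiometry requires (3/2) × 8.979 = 13.47 mol O2; 5.373 mol is available, so O2 is limiting.
n(SO2) = (2/3) × 5.373 = 3.582 mol
V(SO2) = nRT/P = 3.582 × 0.08206 × 270.41 / 0.773 = 102.8 L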